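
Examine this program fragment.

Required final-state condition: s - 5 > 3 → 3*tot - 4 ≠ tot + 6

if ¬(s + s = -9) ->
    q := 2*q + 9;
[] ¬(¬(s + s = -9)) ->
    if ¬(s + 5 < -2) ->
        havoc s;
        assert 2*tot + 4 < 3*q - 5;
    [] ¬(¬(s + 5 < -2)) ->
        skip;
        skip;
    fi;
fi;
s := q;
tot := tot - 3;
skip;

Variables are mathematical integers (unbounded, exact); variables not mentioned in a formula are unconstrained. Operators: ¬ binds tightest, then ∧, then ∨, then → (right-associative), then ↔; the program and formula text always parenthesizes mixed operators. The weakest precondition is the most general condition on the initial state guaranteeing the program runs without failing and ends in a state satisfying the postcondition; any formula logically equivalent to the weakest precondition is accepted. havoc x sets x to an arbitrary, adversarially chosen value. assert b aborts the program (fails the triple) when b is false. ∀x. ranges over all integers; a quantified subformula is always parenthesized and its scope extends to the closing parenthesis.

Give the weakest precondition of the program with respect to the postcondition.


Working backward. After the program, the postcondition s - 5 > 3 → 3*tot - 4 ≠ tot + 6 must hold; in canonical form it is s > 8 → 2*tot ≠ 10.
Before skip: s > 8 → 2*tot ≠ 10
Before tot := tot - 3: s > 8 → 2*tot ≠ 16
Before s := q: q > 8 → 2*tot ≠ 16
Then branch requires 2*q > -1 → 2*tot ≠ 16; else branch requires ((¬(s < -7)) → (2*tot < 3*q - 9 ∧ (q > 8 → 2*tot ≠ 16))) ∧ (s < -7 → (q > 8 → 2*tot ≠ 16)).
Before the if: ((¬(2*s = -9)) → (2*q > -1 → 2*tot ≠ 16)) ∧ (2*s = -9 → (((¬(s < -7)) → (2*tot < 3*q - 9 ∧ (q > 8 → 2*tot ≠ 16))) ∧ (s < -7 → (q > 8 → 2*tot ≠ 16))))
Answer: WP = ((¬(2*s = -9)) → (2*q > -1 → 2*tot ≠ 16)) ∧ (2*s = -9 → (((¬(s < -7)) → (2*tot < 3*q - 9 ∧ (q > 8 → 2*tot ≠ 16))) ∧ (s < -7 → (q > 8 → 2*tot ≠ 16))))


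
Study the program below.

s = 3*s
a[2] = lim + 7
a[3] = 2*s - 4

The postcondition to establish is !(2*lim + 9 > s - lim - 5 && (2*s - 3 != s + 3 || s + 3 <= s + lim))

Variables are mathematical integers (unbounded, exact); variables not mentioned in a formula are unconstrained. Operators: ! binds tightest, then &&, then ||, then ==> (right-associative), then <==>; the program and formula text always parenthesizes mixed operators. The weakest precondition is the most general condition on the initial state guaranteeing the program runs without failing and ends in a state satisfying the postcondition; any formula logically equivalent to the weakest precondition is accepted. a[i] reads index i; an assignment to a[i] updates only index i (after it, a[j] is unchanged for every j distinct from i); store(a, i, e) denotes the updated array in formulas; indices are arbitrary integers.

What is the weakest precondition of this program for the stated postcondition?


Working backward. After the program, the postcondition !(2*lim + 9 > s - lim - 5 && (2*s - 3 != s + 3 || s + 3 <= s + lim)) must hold; in canonical form it is !(3*lim > s - 14 && (s != 6 || lim >= 3)).
Before a[3] := 2*s - 4: !(3*lim > s - 14 && (s != 6 || lim >= 3))
Before a[2] := lim + 7: !(3*lim > s - 14 && (s != 6 || lim >= 3))
Before s := 3*s: !(3*lim > 3*s - 14 && (3*s != 6 || lim >= 3))
Answer: WP = !(3*lim > 3*s - 14 && (3*s != 6 || lim >= 3))


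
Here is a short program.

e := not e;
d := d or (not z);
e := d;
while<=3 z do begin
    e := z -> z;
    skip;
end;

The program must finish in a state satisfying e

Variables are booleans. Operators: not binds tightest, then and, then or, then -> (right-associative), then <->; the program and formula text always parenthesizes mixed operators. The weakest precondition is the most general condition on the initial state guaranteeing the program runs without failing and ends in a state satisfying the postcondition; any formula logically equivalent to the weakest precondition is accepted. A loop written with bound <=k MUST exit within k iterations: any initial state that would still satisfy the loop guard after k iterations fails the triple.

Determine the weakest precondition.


Working backward. After the program, e must hold.
Before the loop (bound <=3), unroll the exhaustion recursion (WP_0 = exit-now case; WP_j = one more guarded iteration, up to j = 3):
  WP_0: (not z) and e
  WP_1: (z -> (not z)) and ((not z) -> e)
  WP_2: (z -> (z -> (not z))) and ((not z) -> e)
  WP_3: (z -> (z -> (z -> (not z)))) and ((not z) -> e)
So before the loop: (z -> (z -> (z -> (not z)))) and ((not z) -> e)
Before e := d: (z -> (z -> (z -> (not z)))) and ((not z) -> d)
Before d := d or (not z): (z -> (z -> (z -> (not z)))) and ((not z) -> (d or (not z)))
Before e := not e: (z -> (z -> (z -> (not z)))) and ((not z) -> (d or (not z)))
Answer: WP = (z -> (z -> (z -> (not z)))) and ((not z) -> (d or (not z)))


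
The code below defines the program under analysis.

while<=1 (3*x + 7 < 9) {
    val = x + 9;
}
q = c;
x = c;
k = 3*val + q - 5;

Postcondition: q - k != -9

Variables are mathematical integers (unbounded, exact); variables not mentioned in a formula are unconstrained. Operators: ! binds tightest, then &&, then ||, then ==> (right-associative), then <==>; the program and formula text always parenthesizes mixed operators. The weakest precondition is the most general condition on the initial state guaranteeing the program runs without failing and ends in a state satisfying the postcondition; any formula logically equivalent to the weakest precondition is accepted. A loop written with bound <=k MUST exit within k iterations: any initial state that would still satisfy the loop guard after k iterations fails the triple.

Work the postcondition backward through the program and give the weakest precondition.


Working backward. After the program, the postcondition q - k != -9 must hold; in canonical form it is q != k - 9.
Before k := 3*val + q - 5: 3*val != 14
Before x := c: 3*val != 14
Before q := c: 3*val != 14
Before the loop (bound <=1), unroll the exhaustion recursion (WP_0 = exit-now case; WP_j = one more guarded iteration, up to j = 1):
  WP_0: (!(3*x < 2)) && 3*val != 14
  WP_1: (3*x < 2 ==> ((!(3*x < 2)) && 3*x != -13)) && ((!(3*x < 2)) ==> 3*val != 14)
So before the loop: (3*x < 2 ==> ((!(3*x < 2)) && 3*x != -13)) && ((!(3*x < 2)) ==> 3*val != 14)
Answer: WP = (3*x < 2 ==> ((!(3*x < 2)) && 3*x != -13)) && ((!(3*x < 2)) ==> 3*val != 14)


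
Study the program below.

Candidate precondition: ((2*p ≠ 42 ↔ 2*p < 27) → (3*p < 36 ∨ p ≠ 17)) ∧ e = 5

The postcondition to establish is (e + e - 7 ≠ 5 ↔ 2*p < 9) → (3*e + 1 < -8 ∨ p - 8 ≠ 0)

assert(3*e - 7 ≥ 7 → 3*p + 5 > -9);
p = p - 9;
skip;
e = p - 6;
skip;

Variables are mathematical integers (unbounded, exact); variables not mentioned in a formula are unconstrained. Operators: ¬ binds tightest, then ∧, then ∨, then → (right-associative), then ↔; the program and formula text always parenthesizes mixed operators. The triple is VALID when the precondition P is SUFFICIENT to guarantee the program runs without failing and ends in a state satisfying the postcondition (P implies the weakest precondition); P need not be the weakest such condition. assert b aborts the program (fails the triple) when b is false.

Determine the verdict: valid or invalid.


Working backward. After the program, the postcondition (e + e - 7 ≠ 5 ↔ 2*p < 9) → (3*e + 1 < -8 ∨ p - 8 ≠ 0) must hold; in canonical form it is (2*e ≠ 12 ↔ 2*p < 9) → (3*e < -9 ∨ p ≠ 8).
Before skip: (2*e ≠ 12 ↔ 2*p < 9) → (3*e < -9 ∨ p ≠ 8)
Before e := p - 6: (2*p ≠ 24 ↔ 2*p < 9) → (3*p < 9 ∨ p ≠ 8)
Before skip: (2*p ≠ 24 ↔ 2*p < 9) → (3*p < 9 ∨ p ≠ 8)
Before p := p - 9: (2*p ≠ 42 ↔ 2*p < 27) → (3*p < 36 ∨ p ≠ 17)
Before assert 3*e - 7 ≥ 7 → 3*p + 5 > -9: (3*e ≥ 14 → 3*p > -14) ∧ ((2*p ≠ 42 ↔ 2*p < 27) → (3*p < 36 ∨ p ≠ 17))
The weakest precondition is (3*e ≥ 14 → 3*p > -14) ∧ ((2*p ≠ 42 ↔ 2*p < 27) → (3*p < 36 ∨ p ≠ 17)).
Check whether ((2*p ≠ 42 ↔ 2*p < 27) → (3*p < 36 ∨ p ≠ 17)) ∧ e = 5 implies it.
Countermodel: at the initial state e = 5, p = -5, the precondition holds but the weakest precondition fails.
Answer: invalid


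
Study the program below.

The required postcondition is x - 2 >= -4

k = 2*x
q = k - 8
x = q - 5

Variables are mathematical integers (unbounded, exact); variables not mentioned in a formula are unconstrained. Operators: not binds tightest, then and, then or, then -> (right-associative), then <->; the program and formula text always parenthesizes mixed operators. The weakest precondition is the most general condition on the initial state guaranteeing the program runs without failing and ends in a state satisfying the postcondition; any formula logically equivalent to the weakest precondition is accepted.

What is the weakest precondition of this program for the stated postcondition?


Working backward. After the program, the postcondition x - 2 >= -4 must hold; in canonical form it is x >= -2.
Before x := q - 5: q >= 3
Before q := k - 8: k >= 11
Before k := 2*x: 2*x >= 11
Answer: WP = 2*x >= 11


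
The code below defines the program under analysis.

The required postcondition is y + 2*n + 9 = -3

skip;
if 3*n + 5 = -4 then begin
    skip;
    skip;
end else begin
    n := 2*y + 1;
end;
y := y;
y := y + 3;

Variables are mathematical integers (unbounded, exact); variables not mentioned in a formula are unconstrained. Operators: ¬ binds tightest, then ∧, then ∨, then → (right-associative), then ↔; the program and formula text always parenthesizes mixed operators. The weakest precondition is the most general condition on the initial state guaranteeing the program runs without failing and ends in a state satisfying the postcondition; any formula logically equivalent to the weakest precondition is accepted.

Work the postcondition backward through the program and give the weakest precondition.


Working backward. After the program, the postcondition y + 2*n + 9 = -3 must hold; in canonical form it is 2*n + y = -12.
Before y := y + 3: 2*n + y = -15
Before y := y: 2*n + y = -15
Then branch requires 2*n + y = -15; else branch requires 5*y = -17.
Before the if: (3*n = -9 → 2*n + y = -15) ∧ ((¬(3*n = -9)) → 5*y = -17)
Before skip: (3*n = -9 → 2*n + y = -15) ∧ ((¬(3*n = -9)) → 5*y = -17)
Answer: WP = (3*n = -9 → 2*n + y = -15) ∧ ((¬(3*n = -9)) → 5*y = -17)


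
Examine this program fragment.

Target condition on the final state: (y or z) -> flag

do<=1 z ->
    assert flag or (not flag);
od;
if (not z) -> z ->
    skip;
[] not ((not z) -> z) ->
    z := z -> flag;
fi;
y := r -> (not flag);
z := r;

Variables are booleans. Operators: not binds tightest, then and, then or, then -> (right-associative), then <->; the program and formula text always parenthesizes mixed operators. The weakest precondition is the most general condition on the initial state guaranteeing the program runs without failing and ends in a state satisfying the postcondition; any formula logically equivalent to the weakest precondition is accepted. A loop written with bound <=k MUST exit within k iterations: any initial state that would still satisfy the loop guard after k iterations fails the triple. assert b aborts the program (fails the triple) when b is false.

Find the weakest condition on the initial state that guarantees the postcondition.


Working backward. After the program, (y or z) -> flag must hold.
Before z := r: (y or r) -> flag
Before y := r -> (not flag): ((r -> (not flag)) or r) -> flag
Then branch requires ((r -> (not flag)) or r) -> flag; else branch requires ((r -> (not flag)) or r) -> flag.
Before the if: (((not z) -> z) -> (((r -> (not flag)) or r) -> flag)) and ((not ((not z) -> z)) -> (((r -> (not flag)) or r) -> flag))
Before the loop (bound <=1), unroll the exhaustion recursion (WP_0 = exit-now case; WP_j = one more guarded iteration, up to j = 1):
  WP_0: (not z) and (((not z) -> z) -> (((r -> (not flag)) or r) -> flag)) and ((not ((not z) -> z)) -> (((r -> (not flag)) or r) -> flag))
  WP_1: (z -> ((not z) and (((not z) -> z) -> (((r -> (not flag)) or r) -> flag)) and ((not ((not z) -> z)) -> (((r -> (not flag)) or r) -> flag)))) and ((not z) -> ((((not z) -> z) -> (((r -> (not flag)) or r) -> flag)) and ((not ((not z) -> z)) -> (((r -> (not flag)) or r) -> flag))))
So before the loop: (z -> ((not z) and (((not z) -> z) -> (((r -> (not flag)) or r) -> flag)) and ((not ((not z) -> z)) -> (((r -> (not flag)) or r) -> flag)))) and ((not z) -> ((((not z) -> z) -> (((r -> (not flag)) or r) -> flag)) and ((not ((not z) -> z)) -> (((r -> (not flag)) or r) -> flag))))
Answer: WP = (z -> ((not z) and (((not z) -> z) -> (((r -> (not flag)) or r) -> flag)) and ((not ((not z) -> z)) -> (((r -> (not flag)) or r) -> flag)))) and ((not z) -> ((((not z) -> z) -> (((r -> (not flag)) or r) -> flag)) and ((not ((not z) -> z)) -> (((r -> (not flag)) or r) -> flag))))


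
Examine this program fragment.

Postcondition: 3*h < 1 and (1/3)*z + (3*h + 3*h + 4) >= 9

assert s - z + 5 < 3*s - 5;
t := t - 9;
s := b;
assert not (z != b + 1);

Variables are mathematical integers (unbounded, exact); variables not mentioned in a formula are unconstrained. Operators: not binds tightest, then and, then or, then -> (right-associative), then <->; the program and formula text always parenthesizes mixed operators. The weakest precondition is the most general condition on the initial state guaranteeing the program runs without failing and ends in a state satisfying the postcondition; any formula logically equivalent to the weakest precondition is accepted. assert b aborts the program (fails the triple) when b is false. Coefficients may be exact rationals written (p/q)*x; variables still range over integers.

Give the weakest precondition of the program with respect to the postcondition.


Working backward. After the program, the postcondition 3*h < 1 and (1/3)*z + (3*h + 3*h + 4) >= 9 must hold; in canonical form it is 3*h < 1 and 6*h + (1/3)*z >= 5.
Before assert not (z != b + 1): (not (z != b + 1)) and 3*h < 1 and 6*h + (1/3)*z >= 5
Before s := b: (not (z != b + 1)) and 3*h < 1 and 6*h + (1/3)*z >= 5
Before t := t - 9: (not (z != b + 1)) and 3*h < 1 and 6*h + (1/3)*z >= 5
Before assert s - z + 5 < 3*s - 5: 2*s + z > 10 and (not (z != b + 1)) and 3*h < 1 and 6*h + (1/3)*z >= 5
Answer: WP = 2*s + z > 10 and (not (z != b + 1)) and 3*h < 1 and 6*h + (1/3)*z >= 5


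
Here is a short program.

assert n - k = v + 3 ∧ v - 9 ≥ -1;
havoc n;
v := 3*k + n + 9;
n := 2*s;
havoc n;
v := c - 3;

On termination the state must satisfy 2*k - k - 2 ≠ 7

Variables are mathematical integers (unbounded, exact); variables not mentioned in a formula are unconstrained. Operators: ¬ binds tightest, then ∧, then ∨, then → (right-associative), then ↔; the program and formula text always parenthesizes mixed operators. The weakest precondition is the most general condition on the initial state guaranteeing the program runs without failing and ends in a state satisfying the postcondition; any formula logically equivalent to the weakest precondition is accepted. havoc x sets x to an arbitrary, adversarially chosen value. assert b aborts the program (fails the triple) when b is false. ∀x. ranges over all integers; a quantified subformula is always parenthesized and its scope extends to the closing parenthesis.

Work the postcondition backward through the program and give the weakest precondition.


Working backward. After the program, the postcondition 2*k - k - 2 ≠ 7 must hold; in canonical form it is k ≠ 9.
Before v := c - 3: k ≠ 9
Before havoc n: k ≠ 9
Before n := 2*s: k ≠ 9
Before v := 3*k + n + 9: k ≠ 9
Before havoc n: k ≠ 9
Before assert n - k = v + 3 ∧ v - 9 ≥ -1: n = k + v + 3 ∧ v ≥ 8 ∧ k ≠ 9
Answer: WP = n = k + v + 3 ∧ v ≥ 8 ∧ k ≠ 9


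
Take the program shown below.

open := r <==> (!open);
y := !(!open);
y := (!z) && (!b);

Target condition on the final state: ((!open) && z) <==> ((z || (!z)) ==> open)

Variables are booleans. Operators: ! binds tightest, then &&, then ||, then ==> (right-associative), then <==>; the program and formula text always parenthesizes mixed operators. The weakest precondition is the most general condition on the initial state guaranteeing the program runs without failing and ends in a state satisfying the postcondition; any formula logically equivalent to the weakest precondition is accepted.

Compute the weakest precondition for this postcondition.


Working backward. After the program, the postcondition ((!open) && z) <==> ((z || (!z)) ==> open) must hold; in canonical form it is ((!open) && z) <==> open.
Before y := (!z) && (!b): ((!open) && z) <==> open
Before y := !(!open): ((!open) && z) <==> open
Before open := r <==> (!open): ((!(r <==> (!open))) && z) <==> (r <==> (!open))
Answer: WP = ((!(r <==> (!open))) && z) <==> (r <==> (!open))


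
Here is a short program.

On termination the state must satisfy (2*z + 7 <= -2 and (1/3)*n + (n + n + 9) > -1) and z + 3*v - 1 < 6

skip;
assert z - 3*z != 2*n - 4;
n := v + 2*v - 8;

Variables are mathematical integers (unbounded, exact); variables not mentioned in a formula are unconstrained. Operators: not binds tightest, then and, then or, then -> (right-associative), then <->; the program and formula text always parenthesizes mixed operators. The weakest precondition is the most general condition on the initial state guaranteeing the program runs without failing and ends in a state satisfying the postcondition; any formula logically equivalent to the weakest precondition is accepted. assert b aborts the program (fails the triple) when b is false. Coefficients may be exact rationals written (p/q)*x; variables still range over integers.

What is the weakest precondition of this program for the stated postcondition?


Working backward. After the program, the postcondition (2*z + 7 <= -2 and (1/3)*n + (n + n + 9) > -1) and z + 3*v - 1 < 6 must hold; in canonical form it is 2*z <= -9 and (7/3)*n > -10 and 3*v + z < 7.
Before n := v + 2*v - 8: 2*z <= -9 and 7*v > 26/3 and 3*v + z < 7
Before assert z - 3*z != 2*n - 4: 2*n + 2*z != 4 and 2*z <= -9 and 7*v > 26/3 and 3*v + z < 7
Before skip: 2*n + 2*z != 4 and 2*z <= -9 and 7*v > 26/3 and 3*v + z < 7
Answer: WP = 2*n + 2*z != 4 and 2*z <= -9 and 7*v > 26/3 and 3*v + z < 7


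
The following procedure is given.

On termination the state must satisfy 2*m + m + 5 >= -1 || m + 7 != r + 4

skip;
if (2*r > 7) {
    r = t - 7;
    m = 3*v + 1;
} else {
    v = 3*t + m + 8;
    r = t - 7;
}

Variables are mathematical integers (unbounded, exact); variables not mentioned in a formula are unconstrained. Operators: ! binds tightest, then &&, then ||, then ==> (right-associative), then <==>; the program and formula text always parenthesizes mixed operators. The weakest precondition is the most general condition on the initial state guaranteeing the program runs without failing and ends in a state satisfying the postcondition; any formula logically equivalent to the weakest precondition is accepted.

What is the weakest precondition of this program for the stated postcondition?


Working backward. After the program, the postcondition 2*m + m + 5 >= -1 || m + 7 != r + 4 must hold; in canonical form it is 3*m >= -6 || m != r - 3.
Then branch requires 9*v >= -9 || 3*v != t - 11; else branch requires 3*m >= -6 || m != t - 10.
Before the if: (2*r > 7 ==> (9*v >= -9 || 3*v != t - 11)) && ((!(2*r > 7)) ==> (3*m >= -6 || m != t - 10))
Before skip: (2*r > 7 ==> (9*v >= -9 || 3*v != t - 11)) && ((!(2*r > 7)) ==> (3*m >= -6 || m != t - 10))
Answer: WP = (2*r > 7 ==> (9*v >= -9 || 3*v != t - 11)) && ((!(2*r > 7)) ==> (3*m >= -6 || m != t - 10))


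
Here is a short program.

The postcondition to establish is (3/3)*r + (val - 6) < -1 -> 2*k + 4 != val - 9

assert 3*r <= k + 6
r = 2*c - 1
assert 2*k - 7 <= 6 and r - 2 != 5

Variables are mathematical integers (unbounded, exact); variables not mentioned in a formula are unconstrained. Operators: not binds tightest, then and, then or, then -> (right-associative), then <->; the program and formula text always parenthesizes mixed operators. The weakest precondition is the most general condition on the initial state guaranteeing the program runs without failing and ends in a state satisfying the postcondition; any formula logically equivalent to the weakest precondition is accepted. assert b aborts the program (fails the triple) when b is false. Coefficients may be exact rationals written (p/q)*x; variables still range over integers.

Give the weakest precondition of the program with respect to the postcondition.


Working backward. After the program, the postcondition (3/3)*r + (val - 6) < -1 -> 2*k + 4 != val - 9 must hold; in canonical form it is r + val < 5 -> 2*k != val - 13.
Before assert 2*k - 7 <= 6 and r - 2 != 5: 2*k <= 13 and r != 7 and (r + val < 5 -> 2*k != val - 13)
Before r := 2*c - 1: 2*k <= 13 and 2*c != 8 and (2*c + val < 6 -> 2*k != val - 13)
Before assert 3*r <= k + 6: 3*r <= k + 6 and 2*k <= 13 and 2*c != 8 and (2*c + val < 6 -> 2*k != val - 13)
Answer: WP = 3*r <= k + 6 and 2*k <= 13 and 2*c != 8 and (2*c + val < 6 -> 2*k != val - 13)


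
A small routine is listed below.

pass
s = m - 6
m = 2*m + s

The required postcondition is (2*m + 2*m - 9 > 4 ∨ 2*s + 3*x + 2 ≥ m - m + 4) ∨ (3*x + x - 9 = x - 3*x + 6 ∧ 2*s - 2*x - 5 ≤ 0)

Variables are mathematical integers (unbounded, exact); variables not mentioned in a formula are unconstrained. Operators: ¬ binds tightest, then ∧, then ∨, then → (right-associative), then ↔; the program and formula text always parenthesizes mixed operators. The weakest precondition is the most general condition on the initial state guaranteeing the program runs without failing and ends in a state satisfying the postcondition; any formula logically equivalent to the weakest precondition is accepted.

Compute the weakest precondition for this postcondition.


Working backward. After the program, the postcondition (2*m + 2*m - 9 > 4 ∨ 2*s + 3*x + 2 ≥ m - m + 4) ∨ (3*x + x - 9 = x - 3*x + 6 ∧ 2*s - 2*x - 5 ≤ 0) must hold; in canonical form it is 4*m > 13 ∨ 2*s + 3*x ≥ 2 ∨ (6*x = 15 ∧ 2*s ≤ 2*x + 5).
Before m := 2*m + s: 8*m + 4*s > 13 ∨ 2*s + 3*x ≥ 2 ∨ (6*x = 15 ∧ 2*s ≤ 2*x + 5)
Before s := m - 6: 12*m > 37 ∨ 2*m + 3*x ≥ 14 ∨ (6*x = 15 ∧ 2*m ≤ 2*x + 17)
Before skip: 12*m > 37 ∨ 2*m + 3*x ≥ 14 ∨ (6*x = 15 ∧ 2*m ≤ 2*x + 17)
Answer: WP = 12*m > 37 ∨ 2*m + 3*x ≥ 14 ∨ (6*x = 15 ∧ 2*m ≤ 2*x + 17)


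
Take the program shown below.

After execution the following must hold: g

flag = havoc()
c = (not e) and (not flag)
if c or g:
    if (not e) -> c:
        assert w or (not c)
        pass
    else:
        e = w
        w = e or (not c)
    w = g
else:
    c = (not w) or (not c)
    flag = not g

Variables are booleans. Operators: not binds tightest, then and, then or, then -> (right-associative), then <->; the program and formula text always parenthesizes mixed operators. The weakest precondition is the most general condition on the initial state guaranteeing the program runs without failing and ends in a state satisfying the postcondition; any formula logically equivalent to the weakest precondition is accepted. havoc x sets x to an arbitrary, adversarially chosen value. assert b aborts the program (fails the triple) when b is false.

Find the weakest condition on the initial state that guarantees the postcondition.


Working backward. After the program, g must hold.
Then branch requires (((not e) -> c) -> ((w or (not c)) and g)) and ((not ((not e) -> c)) -> g); else branch requires g.
Before the if: ((c or g) -> ((((not e) -> c) -> ((w or (not c)) and g)) and ((not ((not e) -> c)) -> g))) and ((not (c or g)) -> g)
Before c := (not e) and (not flag): ((((not e) and (not flag)) or g) -> ((((not e) -> ((not e) and (not flag))) -> ((w or (not ((not e) and (not flag)))) and g)) and ((not ((not e) -> ((not e) and (not flag)))) -> g))) and ((not (((not e) and (not flag)) or g)) -> g)
Before havoc flag: (g -> ((e -> g) and ((not e) -> g))) and ((not g) -> g) and (((not e) or g) -> ((w or e) and g)) and ((not ((not e) or g)) -> g)
Answer: WP = (g -> ((e -> g) and ((not e) -> g))) and ((not g) -> g) and (((not e) or g) -> ((w or e) and g)) and ((not ((not e) or g)) -> g)


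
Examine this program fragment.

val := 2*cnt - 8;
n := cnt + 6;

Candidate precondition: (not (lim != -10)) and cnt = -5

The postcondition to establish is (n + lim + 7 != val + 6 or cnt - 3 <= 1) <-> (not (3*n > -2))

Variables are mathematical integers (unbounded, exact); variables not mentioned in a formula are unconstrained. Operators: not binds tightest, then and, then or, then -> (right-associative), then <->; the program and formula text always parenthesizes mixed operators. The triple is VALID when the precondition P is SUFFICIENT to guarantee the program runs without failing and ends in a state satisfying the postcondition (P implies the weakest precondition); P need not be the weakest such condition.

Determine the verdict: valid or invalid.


Working backward. After the program, the postcondition (n + lim + 7 != val + 6 or cnt - 3 <= 1) <-> (not (3*n > -2)) must hold; in canonical form it is (lim + n != val - 1 or cnt <= 4) <-> (not (3*n > -2)).
Before n := cnt + 6: (cnt + lim != val - 7 or cnt <= 4) <-> (not (3*cnt > -20))
Before val := 2*cnt - 8: (lim != cnt - 15 or cnt <= 4) <-> (not (3*cnt > -20))
The weakest precondition is (lim != cnt - 15 or cnt <= 4) <-> (not (3*cnt > -20)).
Check whether (not (lim != -10)) and cnt = -5 implies it.
Countermodel: at the initial state cnt = -5, lim = -10, the precondition holds but the weakest precondition fails.
Answer: invalid


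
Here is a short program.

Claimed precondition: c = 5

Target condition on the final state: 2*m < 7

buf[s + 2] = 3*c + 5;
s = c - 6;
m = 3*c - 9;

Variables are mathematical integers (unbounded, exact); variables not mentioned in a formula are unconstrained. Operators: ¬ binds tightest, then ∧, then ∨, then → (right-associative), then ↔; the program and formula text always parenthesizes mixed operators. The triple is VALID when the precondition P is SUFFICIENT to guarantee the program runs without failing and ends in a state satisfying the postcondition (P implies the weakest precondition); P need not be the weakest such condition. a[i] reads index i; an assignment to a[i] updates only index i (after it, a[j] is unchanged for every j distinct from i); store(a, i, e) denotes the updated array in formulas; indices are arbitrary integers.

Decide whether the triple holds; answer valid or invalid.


Working backward. After the program, 2*m < 7 must hold.
Before m := 3*c - 9: 6*c < 25
Before s := c - 6: 6*c < 25
Before buf[s + 2] := 3*c + 5: 6*c < 25
The weakest precondition is 6*c < 25.
Check whether c = 5 implies it.
Countermodel: at the initial state c = 5, the precondition holds but the weakest precondition fails.
Answer: invalid


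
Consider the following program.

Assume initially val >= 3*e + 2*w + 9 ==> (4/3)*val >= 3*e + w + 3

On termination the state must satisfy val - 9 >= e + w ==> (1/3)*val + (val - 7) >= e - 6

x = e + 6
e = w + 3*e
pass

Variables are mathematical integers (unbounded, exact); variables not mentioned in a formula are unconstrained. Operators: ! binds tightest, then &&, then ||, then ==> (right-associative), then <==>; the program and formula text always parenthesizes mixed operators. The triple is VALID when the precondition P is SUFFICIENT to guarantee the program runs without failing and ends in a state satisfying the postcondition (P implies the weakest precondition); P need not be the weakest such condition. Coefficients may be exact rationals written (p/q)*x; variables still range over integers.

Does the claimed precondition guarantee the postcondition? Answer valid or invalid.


Working backward. After the program, the postcondition val - 9 >= e + w ==> (1/3)*val + (val - 7) >= e - 6 must hold; in canonical form it is val >= e + w + 9 ==> (4/3)*val >= e + 1.
Before skip: val >= e + w + 9 ==> (4/3)*val >= e + 1
Before e := w + 3*e: val >= 3*e + 2*w + 9 ==> (4/3)*val >= 3*e + w + 1
Before x := e + 6: val >= 3*e + 2*w + 9 ==> (4/3)*val >= 3*e + w + 1
The weakest precondition is val >= 3*e + 2*w + 9 ==> (4/3)*val >= 3*e + w + 1.
Check whether val >= 3*e + 2*w + 9 ==> (4/3)*val >= 3*e + w + 3 implies it.
Every state satisfying the precondition satisfies the weakest precondition: the implication holds.
Answer: valid


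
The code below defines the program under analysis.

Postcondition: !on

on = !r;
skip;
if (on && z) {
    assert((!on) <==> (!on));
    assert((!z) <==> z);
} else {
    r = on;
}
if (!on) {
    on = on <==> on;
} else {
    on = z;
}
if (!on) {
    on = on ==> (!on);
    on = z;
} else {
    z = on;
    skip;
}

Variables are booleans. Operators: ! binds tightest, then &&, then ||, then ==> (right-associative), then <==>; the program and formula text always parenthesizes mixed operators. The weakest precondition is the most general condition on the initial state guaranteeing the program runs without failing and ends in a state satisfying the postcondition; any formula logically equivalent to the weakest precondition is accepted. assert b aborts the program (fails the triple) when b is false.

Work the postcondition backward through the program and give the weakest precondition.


Working backward. After the program, !on must hold.
Then branch requires !z; else branch requires !on.
Before the if: ((!on) ==> (!z)) && (on ==> (!on))
Then branch requires false; else branch requires z ==> (!z).
Before the if: on && (on ==> (z ==> (!z)))
Then branch requires ((!z) <==> z) && on && (on ==> (z ==> (!z))); else branch requires on && (on ==> (z ==> (!z))).
Before the if: ((on && z) ==> (((!z) <==> z) && on && (on ==> (z ==> (!z))))) && ((!(on && z)) ==> (on && (on ==> (z ==> (!z)))))
Before skip: ((on && z) ==> (((!z) <==> z) && on && (on ==> (z ==> (!z))))) && ((!(on && z)) ==> (on && (on ==> (z ==> (!z)))))
Before on := !r: (((!r) && z) ==> (((!z) <==> z) && (!r) && ((!r) ==> (z ==> (!z))))) && ((!((!r) && z)) ==> ((!r) && ((!r) ==> (z ==> (!z)))))
Answer: WP = (((!r) && z) ==> (((!z) <==> z) && (!r) && ((!r) ==> (z ==> (!z))))) && ((!((!r) && z)) ==> ((!r) && ((!r) ==> (z ==> (!z)))))


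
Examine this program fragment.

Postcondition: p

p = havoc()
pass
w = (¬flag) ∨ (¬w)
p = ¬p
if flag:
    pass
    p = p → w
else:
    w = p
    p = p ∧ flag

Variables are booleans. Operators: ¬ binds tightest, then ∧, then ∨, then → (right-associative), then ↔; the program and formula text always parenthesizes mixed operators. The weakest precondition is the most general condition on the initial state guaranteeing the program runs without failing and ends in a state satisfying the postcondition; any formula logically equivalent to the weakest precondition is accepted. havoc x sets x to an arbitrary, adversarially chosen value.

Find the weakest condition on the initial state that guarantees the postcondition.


Working backward. After the program, p must hold.
Then branch requires p → w; else branch requires p ∧ flag.
Before the if: (flag → (p → w)) ∧ ((¬flag) → (p ∧ flag))
Before p := ¬p: (flag → ((¬p) → w)) ∧ ((¬flag) → ((¬p) ∧ flag))
Before w := (¬flag) ∨ (¬w): (flag → ((¬p) → ((¬flag) ∨ (¬w)))) ∧ ((¬flag) → ((¬p) ∧ flag))
Before skip: (flag → ((¬p) → ((¬flag) ∨ (¬w)))) ∧ ((¬flag) → ((¬p) ∧ flag))
Before havoc p: flag ∧ (flag → ((¬flag) ∨ (¬w))) ∧ ((¬flag) → flag)
Answer: WP = flag ∧ (flag → ((¬flag) ∨ (¬w))) ∧ ((¬flag) → flag)


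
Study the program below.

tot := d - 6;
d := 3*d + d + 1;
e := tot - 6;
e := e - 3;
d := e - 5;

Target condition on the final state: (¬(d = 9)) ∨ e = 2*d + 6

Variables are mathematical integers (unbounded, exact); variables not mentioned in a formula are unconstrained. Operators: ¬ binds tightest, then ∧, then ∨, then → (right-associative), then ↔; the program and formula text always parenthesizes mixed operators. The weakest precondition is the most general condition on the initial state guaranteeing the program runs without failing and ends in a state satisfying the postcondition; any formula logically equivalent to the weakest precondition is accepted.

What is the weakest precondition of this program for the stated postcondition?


Working backward. After the program, (¬(d = 9)) ∨ e = 2*d + 6 must hold.
Before d := e - 5: (¬(e = 14)) ∨ e = 4
Before e := e - 3: (¬(e = 17)) ∨ e = 7
Before e := tot - 6: (¬(tot = 23)) ∨ tot = 13
Before d := 3*d + d + 1: (¬(tot = 23)) ∨ tot = 13
Before tot := d - 6: (¬(d = 29)) ∨ d = 19
Answer: WP = (¬(d = 29)) ∨ d = 19


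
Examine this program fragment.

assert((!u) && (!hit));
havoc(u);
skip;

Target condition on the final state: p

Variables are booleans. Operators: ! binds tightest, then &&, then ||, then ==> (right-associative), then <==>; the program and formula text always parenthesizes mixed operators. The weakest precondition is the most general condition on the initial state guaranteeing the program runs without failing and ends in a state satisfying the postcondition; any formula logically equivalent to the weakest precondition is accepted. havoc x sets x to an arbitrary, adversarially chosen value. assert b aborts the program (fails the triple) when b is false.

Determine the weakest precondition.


Working backward. After the program, p must hold.
Before skip: p
Before havoc u: p
Before assert (!u) && (!hit): (!u) && (!hit) && p
Answer: WP = (!u) && (!hit) && p


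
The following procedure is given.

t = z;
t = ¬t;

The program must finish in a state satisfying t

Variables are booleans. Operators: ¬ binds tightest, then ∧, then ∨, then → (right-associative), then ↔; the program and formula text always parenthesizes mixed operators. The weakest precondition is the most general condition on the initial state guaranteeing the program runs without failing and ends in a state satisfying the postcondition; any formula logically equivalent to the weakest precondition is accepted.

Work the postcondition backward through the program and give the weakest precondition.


Working backward. After the program, t must hold.
Before t := ¬t: ¬t
Before t := z: ¬z
Answer: WP = ¬z


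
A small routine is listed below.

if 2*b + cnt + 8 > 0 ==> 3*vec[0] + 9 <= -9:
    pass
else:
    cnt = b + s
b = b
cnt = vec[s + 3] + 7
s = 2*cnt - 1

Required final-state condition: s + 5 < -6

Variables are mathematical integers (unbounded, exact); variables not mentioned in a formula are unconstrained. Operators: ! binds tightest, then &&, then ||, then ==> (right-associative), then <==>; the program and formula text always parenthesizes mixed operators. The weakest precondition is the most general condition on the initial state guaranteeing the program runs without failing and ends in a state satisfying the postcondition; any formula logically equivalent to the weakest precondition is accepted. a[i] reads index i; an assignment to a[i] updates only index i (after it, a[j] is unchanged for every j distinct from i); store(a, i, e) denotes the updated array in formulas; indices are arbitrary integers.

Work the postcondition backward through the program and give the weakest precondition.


Working backward. After the program, the postcondition s + 5 < -6 must hold; in canonical form it is s < -11.
Before s := 2*cnt - 1: 2*cnt < -10
Before cnt := vec[s + 3] + 7: 2*vec[s + 3] < -24
Before b := b: 2*vec[s + 3] < -24
Then branch requires 2*vec[s + 3] < -24; else branch requires 2*vec[s + 3] < -24.
Before the if: ((2*b + cnt > -8 ==> 3*vec[0] <= -18) ==> 2*vec[s + 3] < -24) && ((!(2*b + cnt > -8 ==> 3*vec[0] <= -18)) ==> 2*vec[s + 3] < -24)
Answer: WP = ((2*b + cnt > -8 ==> 3*vec[0] <= -18) ==> 2*vec[s + 3] < -24) && ((!(2*b + cnt > -8 ==> 3*vec[0] <= -18)) ==> 2*vec[s + 3] < -24)


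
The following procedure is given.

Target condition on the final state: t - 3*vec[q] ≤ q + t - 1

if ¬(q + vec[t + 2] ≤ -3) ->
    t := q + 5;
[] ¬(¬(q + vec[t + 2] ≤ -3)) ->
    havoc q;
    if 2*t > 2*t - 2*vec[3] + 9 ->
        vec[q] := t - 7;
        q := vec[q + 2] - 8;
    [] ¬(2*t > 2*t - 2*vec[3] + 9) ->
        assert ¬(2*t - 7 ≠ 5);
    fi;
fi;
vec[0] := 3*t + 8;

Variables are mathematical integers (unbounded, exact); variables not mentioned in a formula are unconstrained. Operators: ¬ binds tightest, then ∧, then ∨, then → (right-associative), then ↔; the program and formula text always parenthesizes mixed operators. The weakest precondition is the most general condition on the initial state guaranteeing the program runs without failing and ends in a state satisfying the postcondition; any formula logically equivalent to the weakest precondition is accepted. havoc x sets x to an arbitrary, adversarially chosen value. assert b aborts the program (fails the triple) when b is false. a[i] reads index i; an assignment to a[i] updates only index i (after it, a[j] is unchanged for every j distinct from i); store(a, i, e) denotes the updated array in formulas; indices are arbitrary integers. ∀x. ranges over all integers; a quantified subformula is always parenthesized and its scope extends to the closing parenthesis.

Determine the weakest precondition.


Working backward. After the program, the postcondition t - 3*vec[q] ≤ q + t - 1 must hold; in canonical form it is 3*vec[q] + q ≥ 1.
Before vec[0] := 3*t + 8: 3*store(vec, 0, 3*t + 8)[q] + q ≥ 1
Then branch requires 3*store(vec, 0, 3*q + 23)[q] + q ≥ 1; else branch requires ∀q_1. ((2*vec[3] > 9 → store(vec, q_1, t - 7)[q_1 + 2] + 3*store(store(vec, q_1, t - 7), 0, 3*t + 8)[store(vec, q_1, t - 7)[q_1 + 2] - 8] ≥ 9) ∧ ((¬(2*vec[3] > 9)) → ((¬(2*t ≠ 12)) ∧ 3*store(vec, 0, 3*t + 8)[q_1] + q_1 ≥ 1))).
Before the if: ((¬(vec[t + 2] + q ≤ -3)) → 3*store(vec, 0, 3*q + 23)[q] + q ≥ 1) ∧ (vec[t + 2] + q ≤ -3 → (∀q_1. ((2*vec[3] > 9 → store(vec, q_1, t - 7)[q_1 + 2] + 3*store(store(vec, q_1, t - 7), 0, 3*t + 8)[store(vec, q_1, t - 7)[q_1 + 2] - 8] ≥ 9) ∧ ((¬(2*vec[3] > 9)) → ((¬(2*t ≠ 12)) ∧ 3*store(vec, 0, 3*t + 8)[q_1] + q_1 ≥ 1)))))
Answer: WP = ((¬(vec[t + 2] + q ≤ -3)) → 3*store(vec, 0, 3*q + 23)[q] + q ≥ 1) ∧ (vec[t + 2] + q ≤ -3 → (∀q_1. ((2*vec[3] > 9 → store(vec, q_1, t - 7)[q_1 + 2] + 3*store(store(vec, q_1, t - 7), 0, 3*t + 8)[store(vec, q_1, t - 7)[q_1 + 2] - 8] ≥ 9) ∧ ((¬(2*vec[3] > 9)) → ((¬(2*t ≠ 12)) ∧ 3*store(vec, 0, 3*t + 8)[q_1] + q_1 ≥ 1)))))


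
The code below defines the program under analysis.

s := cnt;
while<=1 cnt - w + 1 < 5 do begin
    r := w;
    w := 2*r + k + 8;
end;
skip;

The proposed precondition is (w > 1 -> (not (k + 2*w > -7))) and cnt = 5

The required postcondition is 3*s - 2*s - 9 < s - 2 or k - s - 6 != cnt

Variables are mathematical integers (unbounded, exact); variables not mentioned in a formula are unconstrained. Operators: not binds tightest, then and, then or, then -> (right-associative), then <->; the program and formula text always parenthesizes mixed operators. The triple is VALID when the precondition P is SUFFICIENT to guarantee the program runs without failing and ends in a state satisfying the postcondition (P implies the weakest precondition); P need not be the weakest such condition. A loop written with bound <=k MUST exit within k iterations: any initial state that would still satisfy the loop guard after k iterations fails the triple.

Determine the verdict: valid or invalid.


Working backward. After the program, the postcondition 3*s - 2*s - 9 < s - 2 or k - s - 6 != cnt must hold; in canonical form it is true.
Before skip: true
Before the loop (bound <=1), unroll the exhaustion recursion (WP_0 = exit-now case; WP_j = one more guarded iteration, up to j = 1):
  WP_0: not (cnt < w + 4)
  WP_1: cnt < w + 4 -> (not (cnt < k + 2*w + 12))
So before the loop: cnt < w + 4 -> (not (cnt < k + 2*w + 12))
Before s := cnt: cnt < w + 4 -> (not (cnt < k + 2*w + 12))
The weakest precondition is cnt < w + 4 -> (not (cnt < k + 2*w + 12)).
Check whether (w > 1 -> (not (k + 2*w > -7))) and cnt = 5 implies it.
Every state satisfying the precondition satisfies the weakest precondition: the implication holds.
Answer: valid
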